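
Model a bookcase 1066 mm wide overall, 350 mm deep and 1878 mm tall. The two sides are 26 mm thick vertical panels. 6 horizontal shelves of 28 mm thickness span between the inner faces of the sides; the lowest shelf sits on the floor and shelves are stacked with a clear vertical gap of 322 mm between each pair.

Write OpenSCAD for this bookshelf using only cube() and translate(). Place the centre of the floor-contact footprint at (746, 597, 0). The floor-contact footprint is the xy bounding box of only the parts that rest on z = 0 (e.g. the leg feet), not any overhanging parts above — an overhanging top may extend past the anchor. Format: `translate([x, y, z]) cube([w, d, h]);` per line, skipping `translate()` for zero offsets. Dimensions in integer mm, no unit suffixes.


translate([213, 422, 0]) cube([26, 350, 1878]);
translate([1253, 422, 0]) cube([26, 350, 1878]);
translate([239, 422, 0]) cube([1014, 350, 28]);
translate([239, 422, 350]) cube([1014, 350, 28]);
translate([239, 422, 700]) cube([1014, 350, 28]);
translate([239, 422, 1050]) cube([1014, 350, 28]);
translate([239, 422, 1400]) cube([1014, 350, 28]);
translate([239, 422, 1750]) cube([1014, 350, 28]);


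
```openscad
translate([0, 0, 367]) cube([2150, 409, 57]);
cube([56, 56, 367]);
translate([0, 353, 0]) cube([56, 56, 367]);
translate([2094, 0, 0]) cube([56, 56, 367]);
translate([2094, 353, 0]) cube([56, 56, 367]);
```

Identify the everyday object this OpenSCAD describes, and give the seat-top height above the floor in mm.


A bench. The seat-top height is 424 mm.

A long slab on four corner posts — a bench. The slab sits at z = 367 with thickness 57, so the top is 367 + 57 = 424 mm.


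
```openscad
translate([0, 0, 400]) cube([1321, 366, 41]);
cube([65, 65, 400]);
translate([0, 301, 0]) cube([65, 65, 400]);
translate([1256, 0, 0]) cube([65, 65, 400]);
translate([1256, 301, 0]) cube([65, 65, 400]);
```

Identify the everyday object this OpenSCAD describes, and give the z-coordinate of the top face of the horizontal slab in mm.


A bench. The seat-top height is 441 mm.

A long slab on four corner posts — a bench. The slab sits at z = 400 with thickness 41, so the top is 400 + 41 = 441 mm.


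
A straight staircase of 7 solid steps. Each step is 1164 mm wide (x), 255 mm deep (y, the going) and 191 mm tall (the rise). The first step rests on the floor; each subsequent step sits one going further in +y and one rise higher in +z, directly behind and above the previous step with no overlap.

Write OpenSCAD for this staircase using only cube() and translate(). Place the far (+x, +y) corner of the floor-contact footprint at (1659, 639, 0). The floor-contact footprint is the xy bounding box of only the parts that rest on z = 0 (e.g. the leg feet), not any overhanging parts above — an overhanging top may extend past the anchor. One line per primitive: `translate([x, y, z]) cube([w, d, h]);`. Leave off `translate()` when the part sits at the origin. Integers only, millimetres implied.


translate([495, 384, 0]) cube([1164, 255, 191]);
translate([495, 639, 191]) cube([1164, 255, 191]);
translate([495, 894, 382]) cube([1164, 255, 191]);
translate([495, 1149, 573]) cube([1164, 255, 191]);
translate([495, 1404, 764]) cube([1164, 255, 191]);
translate([495, 1659, 955]) cube([1164, 255, 191]);
translate([495, 1914, 1146]) cube([1164, 255, 191]);


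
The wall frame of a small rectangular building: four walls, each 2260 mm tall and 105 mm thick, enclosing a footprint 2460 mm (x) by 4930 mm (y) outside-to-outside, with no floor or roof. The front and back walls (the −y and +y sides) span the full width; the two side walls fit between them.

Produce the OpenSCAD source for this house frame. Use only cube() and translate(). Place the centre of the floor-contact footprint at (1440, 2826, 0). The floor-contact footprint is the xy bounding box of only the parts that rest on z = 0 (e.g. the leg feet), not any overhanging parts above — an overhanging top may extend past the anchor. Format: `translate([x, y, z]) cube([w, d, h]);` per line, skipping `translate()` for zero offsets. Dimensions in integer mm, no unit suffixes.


translate([210, 361, 0]) cube([2460, 105, 2260]);
translate([210, 5186, 0]) cube([2460, 105, 2260]);
translate([210, 466, 0]) cube([105, 4720, 2260]);
translate([2565, 466, 0]) cube([105, 4720, 2260]);


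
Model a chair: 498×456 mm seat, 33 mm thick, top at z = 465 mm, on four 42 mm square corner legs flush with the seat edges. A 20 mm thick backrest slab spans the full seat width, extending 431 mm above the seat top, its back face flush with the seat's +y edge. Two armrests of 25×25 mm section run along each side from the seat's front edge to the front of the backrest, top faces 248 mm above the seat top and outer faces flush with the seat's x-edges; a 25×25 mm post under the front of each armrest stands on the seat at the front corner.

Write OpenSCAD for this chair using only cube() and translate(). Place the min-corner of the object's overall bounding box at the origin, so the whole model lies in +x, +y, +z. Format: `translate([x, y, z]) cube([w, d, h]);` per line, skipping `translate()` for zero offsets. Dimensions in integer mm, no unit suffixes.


translate([0, 0, 432]) cube([498, 456, 33]);
cube([42, 42, 432]);
translate([456, 0, 0]) cube([42, 42, 432]);
translate([0, 414, 0]) cube([42, 42, 432]);
translate([456, 414, 0]) cube([42, 42, 432]);
translate([0, 436, 465]) cube([498, 20, 431]);
translate([0, 0, 688]) cube([25, 436, 25]);
translate([473, 0, 688]) cube([25, 436, 25]);
translate([0, 0, 465]) cube([25, 25, 223]);
translate([473, 0, 465]) cube([25, 25, 223]);


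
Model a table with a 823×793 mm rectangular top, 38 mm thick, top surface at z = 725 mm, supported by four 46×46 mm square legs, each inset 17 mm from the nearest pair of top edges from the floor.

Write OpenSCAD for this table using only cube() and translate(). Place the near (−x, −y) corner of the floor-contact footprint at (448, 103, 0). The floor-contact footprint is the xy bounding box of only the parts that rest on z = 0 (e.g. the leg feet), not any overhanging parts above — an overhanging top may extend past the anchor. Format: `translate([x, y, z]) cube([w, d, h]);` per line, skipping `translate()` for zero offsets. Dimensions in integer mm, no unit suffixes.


translate([431, 86, 687]) cube([823, 793, 38]);
translate([448, 103, 0]) cube([46, 46, 687]);
translate([1191, 103, 0]) cube([46, 46, 687]);
translate([448, 816, 0]) cube([46, 46, 687]);
translate([1191, 816, 0]) cube([46, 46, 687]);


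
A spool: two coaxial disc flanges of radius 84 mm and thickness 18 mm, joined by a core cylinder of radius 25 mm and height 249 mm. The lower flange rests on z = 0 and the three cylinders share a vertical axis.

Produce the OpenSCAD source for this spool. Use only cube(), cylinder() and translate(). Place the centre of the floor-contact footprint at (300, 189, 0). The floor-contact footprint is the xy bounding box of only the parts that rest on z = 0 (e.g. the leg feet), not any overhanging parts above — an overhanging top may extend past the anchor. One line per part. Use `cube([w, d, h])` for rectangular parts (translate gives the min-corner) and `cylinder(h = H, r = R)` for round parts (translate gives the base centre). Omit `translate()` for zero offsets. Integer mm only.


translate([300, 189, 0]) cylinder(h = 18, r = 84);
translate([300, 189, 18]) cylinder(h = 249, r = 25);
translate([300, 189, 267]) cylinder(h = 18, r = 84);


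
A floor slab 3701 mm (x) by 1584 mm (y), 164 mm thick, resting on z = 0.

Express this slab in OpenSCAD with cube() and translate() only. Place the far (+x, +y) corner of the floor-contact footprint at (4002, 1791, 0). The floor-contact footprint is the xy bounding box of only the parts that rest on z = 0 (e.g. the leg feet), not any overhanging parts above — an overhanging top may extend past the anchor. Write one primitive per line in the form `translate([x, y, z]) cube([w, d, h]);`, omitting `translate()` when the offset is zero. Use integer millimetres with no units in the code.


translate([301, 207, 0]) cube([3701, 1584, 164]);


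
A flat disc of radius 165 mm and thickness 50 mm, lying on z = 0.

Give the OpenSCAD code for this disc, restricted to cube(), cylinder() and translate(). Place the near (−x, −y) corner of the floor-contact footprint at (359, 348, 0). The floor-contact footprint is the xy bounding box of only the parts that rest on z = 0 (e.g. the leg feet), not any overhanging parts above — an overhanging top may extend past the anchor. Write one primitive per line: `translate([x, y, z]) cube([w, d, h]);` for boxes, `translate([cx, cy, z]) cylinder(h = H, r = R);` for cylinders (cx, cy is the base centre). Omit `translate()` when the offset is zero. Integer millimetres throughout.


translate([524, 513, 0]) cylinder(h = 50, r = 165);


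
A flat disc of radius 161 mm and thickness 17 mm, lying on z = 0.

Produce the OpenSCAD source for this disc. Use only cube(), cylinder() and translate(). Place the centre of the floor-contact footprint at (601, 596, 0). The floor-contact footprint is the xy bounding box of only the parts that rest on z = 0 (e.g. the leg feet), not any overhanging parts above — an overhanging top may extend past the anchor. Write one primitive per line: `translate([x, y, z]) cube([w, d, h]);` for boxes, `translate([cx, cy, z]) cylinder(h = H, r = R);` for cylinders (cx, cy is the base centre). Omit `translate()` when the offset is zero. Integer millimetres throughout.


translate([601, 596, 0]) cylinder(h = 17, r = 161);


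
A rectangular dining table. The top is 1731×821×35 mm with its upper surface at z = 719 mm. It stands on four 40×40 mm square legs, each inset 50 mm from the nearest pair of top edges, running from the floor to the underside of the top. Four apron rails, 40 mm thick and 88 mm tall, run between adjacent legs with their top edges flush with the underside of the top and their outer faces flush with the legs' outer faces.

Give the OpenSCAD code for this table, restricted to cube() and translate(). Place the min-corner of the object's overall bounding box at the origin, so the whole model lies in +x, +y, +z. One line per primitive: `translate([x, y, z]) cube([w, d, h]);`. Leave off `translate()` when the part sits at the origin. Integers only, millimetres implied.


// leg_h = 719 - 35 = 684
// apron z = 684 - 88 = 596
translate([0, 0, 684]) cube([1731, 821, 35]);
translate([50, 50, 0]) cube([40, 40, 684]);
translate([1641, 50, 0]) cube([40, 40, 684]);
translate([50, 731, 0]) cube([40, 40, 684]);
translate([1641, 731, 0]) cube([40, 40, 684]);
translate([90, 50, 596]) cube([1551, 40, 88]);
translate([90, 731, 596]) cube([1551, 40, 88]);
translate([50, 90, 596]) cube([40, 641, 88]);
translate([1641, 90, 596]) cube([40, 641, 88]);


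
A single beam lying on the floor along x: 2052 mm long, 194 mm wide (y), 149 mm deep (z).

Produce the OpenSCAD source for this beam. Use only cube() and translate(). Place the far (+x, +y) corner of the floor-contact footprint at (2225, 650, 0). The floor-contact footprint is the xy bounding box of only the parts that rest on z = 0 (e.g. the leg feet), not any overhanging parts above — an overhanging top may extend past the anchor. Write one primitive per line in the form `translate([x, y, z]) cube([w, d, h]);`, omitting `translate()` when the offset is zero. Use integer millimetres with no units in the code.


translate([173, 456, 0]) cube([2052, 194, 149]);


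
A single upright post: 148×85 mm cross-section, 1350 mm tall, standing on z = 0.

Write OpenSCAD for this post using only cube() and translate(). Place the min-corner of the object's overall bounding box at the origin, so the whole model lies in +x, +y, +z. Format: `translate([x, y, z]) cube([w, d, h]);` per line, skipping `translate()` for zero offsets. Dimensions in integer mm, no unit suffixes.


cube([148, 85, 1350]);


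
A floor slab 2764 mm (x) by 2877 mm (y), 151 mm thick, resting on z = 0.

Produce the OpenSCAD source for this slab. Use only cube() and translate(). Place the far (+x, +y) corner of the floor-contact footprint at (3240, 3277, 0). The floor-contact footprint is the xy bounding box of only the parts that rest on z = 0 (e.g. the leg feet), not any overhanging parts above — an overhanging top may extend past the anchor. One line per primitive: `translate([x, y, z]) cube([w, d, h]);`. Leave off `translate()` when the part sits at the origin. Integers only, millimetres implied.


translate([476, 400, 0]) cube([2764, 2877, 151]);


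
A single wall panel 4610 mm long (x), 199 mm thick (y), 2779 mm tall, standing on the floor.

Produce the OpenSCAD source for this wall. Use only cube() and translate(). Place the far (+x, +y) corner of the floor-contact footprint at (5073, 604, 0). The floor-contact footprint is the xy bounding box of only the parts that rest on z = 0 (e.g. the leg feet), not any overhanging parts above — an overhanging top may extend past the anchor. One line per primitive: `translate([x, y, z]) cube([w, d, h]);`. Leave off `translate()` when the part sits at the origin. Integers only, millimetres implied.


translate([463, 405, 0]) cube([4610, 199, 2779]);


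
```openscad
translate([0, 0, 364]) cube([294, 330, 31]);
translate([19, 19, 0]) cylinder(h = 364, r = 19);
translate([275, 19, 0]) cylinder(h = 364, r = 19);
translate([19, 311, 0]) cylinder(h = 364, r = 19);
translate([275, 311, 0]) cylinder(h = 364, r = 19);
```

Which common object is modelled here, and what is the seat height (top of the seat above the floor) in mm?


A stool. The seat height is 395 mm.

A 294×330×31 slab at z = 364 on four corner cylinders — a stool. The seat top is 364 + 31 = 395 mm.


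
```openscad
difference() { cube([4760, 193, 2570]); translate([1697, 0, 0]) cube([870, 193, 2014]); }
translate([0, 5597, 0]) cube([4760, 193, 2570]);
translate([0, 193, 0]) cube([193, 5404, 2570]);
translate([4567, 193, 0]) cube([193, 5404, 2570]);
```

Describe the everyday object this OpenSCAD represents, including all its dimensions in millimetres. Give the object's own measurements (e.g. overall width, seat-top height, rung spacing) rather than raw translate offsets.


A single room: four walls, each 2570 mm tall and 193 mm thick, enclosing an outside footprint 4760×5790 mm (x × y), no floor or roof. The front and back walls (−y and +y sides) run the full x-width; the side walls fit between their inner faces. A door opening 870 mm wide and 2014 mm tall is cut through the front wall from the floor up, its −x edge 1697 mm from the wall's −x end.


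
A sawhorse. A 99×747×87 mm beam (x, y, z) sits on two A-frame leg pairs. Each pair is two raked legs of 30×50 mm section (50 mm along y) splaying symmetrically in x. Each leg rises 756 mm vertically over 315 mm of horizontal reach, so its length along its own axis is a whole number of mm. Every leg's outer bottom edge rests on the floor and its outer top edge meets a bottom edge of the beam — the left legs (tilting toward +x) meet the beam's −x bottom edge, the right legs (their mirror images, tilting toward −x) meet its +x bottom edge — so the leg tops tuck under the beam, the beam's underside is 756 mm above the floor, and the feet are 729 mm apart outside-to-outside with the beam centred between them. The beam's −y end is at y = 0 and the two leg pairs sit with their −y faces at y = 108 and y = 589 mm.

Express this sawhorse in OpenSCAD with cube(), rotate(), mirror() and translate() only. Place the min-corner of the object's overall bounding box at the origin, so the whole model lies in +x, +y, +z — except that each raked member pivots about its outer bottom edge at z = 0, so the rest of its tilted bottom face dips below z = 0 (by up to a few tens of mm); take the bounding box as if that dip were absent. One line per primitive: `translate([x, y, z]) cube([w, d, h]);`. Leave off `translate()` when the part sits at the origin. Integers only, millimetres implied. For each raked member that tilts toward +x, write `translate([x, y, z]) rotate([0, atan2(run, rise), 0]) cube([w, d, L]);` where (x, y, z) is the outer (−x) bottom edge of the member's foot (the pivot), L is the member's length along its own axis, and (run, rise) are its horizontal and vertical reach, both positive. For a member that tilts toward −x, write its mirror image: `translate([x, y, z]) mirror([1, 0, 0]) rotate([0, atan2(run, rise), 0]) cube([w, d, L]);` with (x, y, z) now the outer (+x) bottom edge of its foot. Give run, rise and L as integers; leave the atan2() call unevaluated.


translate([315, 0, 756]) cube([99, 747, 87]);
translate([0, 108, 0]) rotate([0, atan2(315, 756), 0]) cube([30, 50, 819]);
translate([729, 108, 0]) mirror([1, 0, 0]) rotate([0, atan2(315, 756), 0]) cube([30, 50, 819]);
translate([0, 589, 0]) rotate([0, atan2(315, 756), 0]) cube([30, 50, 819]);
translate([729, 589, 0]) mirror([1, 0, 0]) rotate([0, atan2(315, 756), 0]) cube([30, 50, 819]);


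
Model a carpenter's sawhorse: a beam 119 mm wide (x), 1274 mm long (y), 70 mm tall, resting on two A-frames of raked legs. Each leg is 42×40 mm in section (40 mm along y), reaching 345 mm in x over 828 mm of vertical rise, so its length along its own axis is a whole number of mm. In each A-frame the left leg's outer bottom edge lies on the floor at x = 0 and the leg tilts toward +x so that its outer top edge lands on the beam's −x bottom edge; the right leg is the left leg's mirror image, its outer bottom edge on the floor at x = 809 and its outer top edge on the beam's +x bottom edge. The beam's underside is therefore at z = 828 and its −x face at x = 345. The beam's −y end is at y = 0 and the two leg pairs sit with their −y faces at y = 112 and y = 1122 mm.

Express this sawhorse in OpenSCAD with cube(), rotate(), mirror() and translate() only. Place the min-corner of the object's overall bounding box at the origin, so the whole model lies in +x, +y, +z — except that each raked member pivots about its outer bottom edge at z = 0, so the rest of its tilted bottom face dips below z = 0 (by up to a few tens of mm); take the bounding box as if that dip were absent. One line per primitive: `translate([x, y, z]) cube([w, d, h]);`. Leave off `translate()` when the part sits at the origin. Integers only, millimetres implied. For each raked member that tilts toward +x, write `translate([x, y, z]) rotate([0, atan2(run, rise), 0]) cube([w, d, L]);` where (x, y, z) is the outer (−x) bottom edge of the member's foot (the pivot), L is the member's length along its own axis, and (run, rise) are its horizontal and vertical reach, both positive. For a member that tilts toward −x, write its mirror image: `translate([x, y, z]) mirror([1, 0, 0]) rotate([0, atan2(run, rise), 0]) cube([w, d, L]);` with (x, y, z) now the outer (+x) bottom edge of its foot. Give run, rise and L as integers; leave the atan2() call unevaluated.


translate([345, 0, 828]) cube([119, 1274, 70]);
translate([0, 112, 0]) rotate([0, atan2(345, 828), 0]) cube([42, 40, 897]);
translate([809, 112, 0]) mirror([1, 0, 0]) rotate([0, atan2(345, 828), 0]) cube([42, 40, 897]);
translate([0, 1122, 0]) rotate([0, atan2(345, 828), 0]) cube([42, 40, 897]);
translate([809, 1122, 0]) mirror([1, 0, 0]) rotate([0, atan2(345, 828), 0]) cube([42, 40, 897]);


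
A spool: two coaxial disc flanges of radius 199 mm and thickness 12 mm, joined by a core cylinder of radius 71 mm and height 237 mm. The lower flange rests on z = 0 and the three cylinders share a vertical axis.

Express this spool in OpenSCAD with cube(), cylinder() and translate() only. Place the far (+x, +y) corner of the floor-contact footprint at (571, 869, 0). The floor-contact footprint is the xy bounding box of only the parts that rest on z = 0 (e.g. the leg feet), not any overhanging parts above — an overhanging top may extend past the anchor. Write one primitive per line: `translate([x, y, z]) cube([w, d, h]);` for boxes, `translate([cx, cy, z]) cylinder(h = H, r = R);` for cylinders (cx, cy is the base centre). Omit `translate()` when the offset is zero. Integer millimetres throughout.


translate([372, 670, 0]) cylinder(h = 12, r = 199);
translate([372, 670, 12]) cylinder(h = 237, r = 71);
translate([372, 670, 249]) cylinder(h = 12, r = 199);


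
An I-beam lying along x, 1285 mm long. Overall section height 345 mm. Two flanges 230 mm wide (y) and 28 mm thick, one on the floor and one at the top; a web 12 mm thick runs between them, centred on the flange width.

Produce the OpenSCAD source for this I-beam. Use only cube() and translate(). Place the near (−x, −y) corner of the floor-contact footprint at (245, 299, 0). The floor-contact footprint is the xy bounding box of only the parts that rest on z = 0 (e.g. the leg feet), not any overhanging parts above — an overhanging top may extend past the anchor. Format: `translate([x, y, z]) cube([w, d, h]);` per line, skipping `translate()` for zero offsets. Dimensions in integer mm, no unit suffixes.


translate([245, 299, 0]) cube([1285, 230, 28]);
translate([245, 408, 28]) cube([1285, 12, 289]);
translate([245, 299, 317]) cube([1285, 230, 28]);


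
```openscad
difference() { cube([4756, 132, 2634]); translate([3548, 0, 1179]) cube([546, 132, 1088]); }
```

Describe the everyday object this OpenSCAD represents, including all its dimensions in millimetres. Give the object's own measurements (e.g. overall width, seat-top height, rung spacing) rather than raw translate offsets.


A wall 4756 mm long (x), 132 mm thick (y), 2634 mm tall, with a rectangular window opening cut through it. The opening is 546 mm wide and 1088 mm tall; its sill is at z = 1179 mm and its near (−x) edge is 3548 mm from the wall's −x end. The opening passes through the full wall thickness.


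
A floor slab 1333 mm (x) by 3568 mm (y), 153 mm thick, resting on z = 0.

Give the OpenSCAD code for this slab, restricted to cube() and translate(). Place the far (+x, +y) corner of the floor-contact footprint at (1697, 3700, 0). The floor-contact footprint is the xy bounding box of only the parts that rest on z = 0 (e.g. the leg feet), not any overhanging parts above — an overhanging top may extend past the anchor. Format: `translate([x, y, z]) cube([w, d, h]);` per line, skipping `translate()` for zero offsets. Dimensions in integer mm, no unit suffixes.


translate([364, 132, 0]) cube([1333, 3568, 153]);


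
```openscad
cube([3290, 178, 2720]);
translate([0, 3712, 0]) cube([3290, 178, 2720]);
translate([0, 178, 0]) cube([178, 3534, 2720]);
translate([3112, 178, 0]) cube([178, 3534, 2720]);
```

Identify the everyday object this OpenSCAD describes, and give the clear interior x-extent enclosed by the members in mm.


A house (or room) frame. The interior width is 2934 mm.

Four 2720 mm walls enclosing a rectangle with no floor or roof — a room or house frame. Outside width is 3290 mm and wall thickness is 178 mm, so the interior width is 3290 − 2 × 178 = 2934 mm.


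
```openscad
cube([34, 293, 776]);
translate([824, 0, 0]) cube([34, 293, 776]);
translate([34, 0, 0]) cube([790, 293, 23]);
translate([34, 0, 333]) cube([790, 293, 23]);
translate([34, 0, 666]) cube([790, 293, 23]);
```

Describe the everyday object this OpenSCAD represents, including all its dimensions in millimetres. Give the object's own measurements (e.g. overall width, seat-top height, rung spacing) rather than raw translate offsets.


An open bookshelf. Two side panels, each 34 mm thick, 293 mm deep and 776 mm tall, stand 858 mm apart (outside-to-outside). Between them sit 3 shelves, each 23 mm thick and 293 mm deep, spanning the full gap between the sides. The bottom shelf rests on the floor (its underside at z = 0) and the clear gap between one shelf's top and the next shelf's underside is 310 mm.


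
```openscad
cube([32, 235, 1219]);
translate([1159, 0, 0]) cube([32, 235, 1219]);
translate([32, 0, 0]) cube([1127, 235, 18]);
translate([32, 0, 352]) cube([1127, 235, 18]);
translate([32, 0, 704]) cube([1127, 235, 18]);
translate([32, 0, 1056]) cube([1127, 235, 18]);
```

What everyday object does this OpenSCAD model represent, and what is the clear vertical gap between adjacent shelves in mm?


A bookshelf. The clear shelf gap is 334 mm.

Two tall side panels with 4 horizontal boards between them — a bookshelf. The first two shelf undersides are at z = 0 and z = 352; with shelf thickness 18, the clear gap is 352 − 0 − 18 = 334 mm.


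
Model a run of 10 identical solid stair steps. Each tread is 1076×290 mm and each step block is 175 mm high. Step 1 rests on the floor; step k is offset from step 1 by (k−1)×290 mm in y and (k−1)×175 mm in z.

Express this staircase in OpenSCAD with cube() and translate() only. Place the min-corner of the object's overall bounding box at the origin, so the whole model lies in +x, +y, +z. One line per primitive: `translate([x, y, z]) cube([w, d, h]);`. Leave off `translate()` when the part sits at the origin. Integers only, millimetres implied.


cube([1076, 290, 175]);
translate([0, 290, 175]) cube([1076, 290, 175]);
translate([0, 580, 350]) cube([1076, 290, 175]);
translate([0, 870, 525]) cube([1076, 290, 175]);
translate([0, 1160, 700]) cube([1076, 290, 175]);
translate([0, 1450, 875]) cube([1076, 290, 175]);
translate([0, 1740, 1050]) cube([1076, 290, 175]);
translate([0, 2030, 1225]) cube([1076, 290, 175]);
translate([0, 2320, 1400]) cube([1076, 290, 175]);
translate([0, 2610, 1575]) cube([1076, 290, 175]);


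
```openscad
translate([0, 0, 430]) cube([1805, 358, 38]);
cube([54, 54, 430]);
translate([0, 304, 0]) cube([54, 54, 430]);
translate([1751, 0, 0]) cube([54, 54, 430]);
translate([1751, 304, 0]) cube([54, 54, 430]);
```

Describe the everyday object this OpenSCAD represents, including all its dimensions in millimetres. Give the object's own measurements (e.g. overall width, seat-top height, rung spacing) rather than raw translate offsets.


A long wooden bench with a 1805 mm (x) × 358 mm (y) seat, 38 mm thick, its top surface 468 mm above the floor. Four 54 mm square legs at the seat corners, flush with the edges, run from z = 0 to the seat underside.


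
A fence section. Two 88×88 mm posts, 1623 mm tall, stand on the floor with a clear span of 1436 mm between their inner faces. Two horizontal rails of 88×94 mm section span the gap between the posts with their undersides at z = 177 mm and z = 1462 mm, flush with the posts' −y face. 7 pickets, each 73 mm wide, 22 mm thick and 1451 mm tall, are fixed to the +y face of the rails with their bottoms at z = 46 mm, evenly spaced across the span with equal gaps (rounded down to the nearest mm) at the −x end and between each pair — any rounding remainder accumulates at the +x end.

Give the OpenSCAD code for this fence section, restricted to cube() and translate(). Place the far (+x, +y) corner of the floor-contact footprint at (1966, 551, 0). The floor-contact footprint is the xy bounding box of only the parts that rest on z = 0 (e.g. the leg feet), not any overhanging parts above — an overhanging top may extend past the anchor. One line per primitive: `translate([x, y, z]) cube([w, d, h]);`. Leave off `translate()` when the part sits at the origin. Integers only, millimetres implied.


translate([354, 463, 0]) cube([88, 88, 1623]);
translate([1878, 463, 0]) cube([88, 88, 1623]);
translate([442, 463, 177]) cube([1436, 88, 94]);
translate([442, 463, 1462]) cube([1436, 88, 94]);
translate([557, 551, 46]) cube([73, 22, 1451]);
translate([745, 551, 46]) cube([73, 22, 1451]);
translate([933, 551, 46]) cube([73, 22, 1451]);
translate([1121, 551, 46]) cube([73, 22, 1451]);
translate([1309, 551, 46]) cube([73, 22, 1451]);
translate([1497, 551, 46]) cube([73, 22, 1451]);
translate([1685, 551, 46]) cube([73, 22, 1451]);


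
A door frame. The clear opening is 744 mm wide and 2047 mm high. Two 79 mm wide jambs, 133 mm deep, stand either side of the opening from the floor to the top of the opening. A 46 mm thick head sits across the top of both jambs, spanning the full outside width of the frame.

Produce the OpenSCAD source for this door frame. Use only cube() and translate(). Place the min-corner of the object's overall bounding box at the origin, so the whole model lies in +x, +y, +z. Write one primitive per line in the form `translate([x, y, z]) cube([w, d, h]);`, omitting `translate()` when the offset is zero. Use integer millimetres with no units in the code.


cube([79, 133, 2047]);
translate([823, 0, 0]) cube([79, 133, 2047]);
translate([0, 0, 2047]) cube([902, 133, 46]);


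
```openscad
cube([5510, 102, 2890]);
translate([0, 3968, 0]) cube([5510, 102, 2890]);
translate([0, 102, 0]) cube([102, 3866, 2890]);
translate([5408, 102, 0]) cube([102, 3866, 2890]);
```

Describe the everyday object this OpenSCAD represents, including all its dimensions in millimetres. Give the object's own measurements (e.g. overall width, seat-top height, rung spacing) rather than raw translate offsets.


The wall frame of a small rectangular building: four walls, each 2890 mm tall and 102 mm thick, enclosing a footprint 5510 mm (x) by 4070 mm (y) outside-to-outside, with no floor or roof. The front and back walls (the −y and +y sides) span the full width; the two side walls fit between them.


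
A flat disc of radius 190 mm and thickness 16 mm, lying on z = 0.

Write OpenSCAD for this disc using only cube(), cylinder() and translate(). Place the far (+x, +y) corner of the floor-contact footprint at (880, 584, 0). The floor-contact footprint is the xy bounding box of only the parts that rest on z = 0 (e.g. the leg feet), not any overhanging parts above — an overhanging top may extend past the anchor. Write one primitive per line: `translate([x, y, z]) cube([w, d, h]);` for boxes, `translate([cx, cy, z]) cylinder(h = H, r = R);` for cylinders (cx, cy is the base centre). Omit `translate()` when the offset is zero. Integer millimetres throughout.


translate([690, 394, 0]) cylinder(h = 16, r = 190);


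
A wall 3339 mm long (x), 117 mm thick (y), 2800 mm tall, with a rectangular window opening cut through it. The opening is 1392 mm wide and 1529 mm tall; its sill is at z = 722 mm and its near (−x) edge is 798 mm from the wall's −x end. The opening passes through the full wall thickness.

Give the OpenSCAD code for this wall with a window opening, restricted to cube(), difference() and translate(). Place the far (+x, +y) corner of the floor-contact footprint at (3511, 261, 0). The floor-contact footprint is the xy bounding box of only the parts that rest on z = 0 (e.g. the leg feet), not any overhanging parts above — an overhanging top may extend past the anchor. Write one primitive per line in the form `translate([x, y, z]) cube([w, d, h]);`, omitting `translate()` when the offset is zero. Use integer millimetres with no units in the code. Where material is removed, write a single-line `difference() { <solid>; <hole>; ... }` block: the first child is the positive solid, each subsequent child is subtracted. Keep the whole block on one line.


difference() { translate([172, 144, 0]) cube([3339, 117, 2800]); translate([970, 144, 722]) cube([1392, 117, 1529]); }


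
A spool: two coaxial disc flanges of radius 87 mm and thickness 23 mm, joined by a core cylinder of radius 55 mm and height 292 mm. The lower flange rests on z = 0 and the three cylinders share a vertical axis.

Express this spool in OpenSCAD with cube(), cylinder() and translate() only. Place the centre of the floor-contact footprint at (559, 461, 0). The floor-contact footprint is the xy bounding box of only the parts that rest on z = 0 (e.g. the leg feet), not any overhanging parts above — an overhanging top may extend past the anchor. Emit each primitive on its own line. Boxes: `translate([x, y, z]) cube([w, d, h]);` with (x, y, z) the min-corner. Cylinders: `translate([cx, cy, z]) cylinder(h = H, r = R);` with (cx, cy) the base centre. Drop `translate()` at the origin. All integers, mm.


translate([559, 461, 0]) cylinder(h = 23, r = 87);
translate([559, 461, 23]) cylinder(h = 292, r = 55);
translate([559, 461, 315]) cylinder(h = 23, r = 87);


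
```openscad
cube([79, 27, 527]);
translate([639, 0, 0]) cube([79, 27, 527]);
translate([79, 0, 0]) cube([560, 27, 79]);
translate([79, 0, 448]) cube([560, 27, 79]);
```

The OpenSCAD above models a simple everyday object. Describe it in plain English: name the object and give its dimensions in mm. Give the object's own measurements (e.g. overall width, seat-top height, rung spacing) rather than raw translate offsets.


A rectangular picture frame lying in the x–z plane (depth along y). The opening is 560 mm wide (x) by 369 mm tall (z), surrounded by a border 79 mm wide on all four sides. The frame is 27 mm deep and is made of two full-height vertical stiles with two horizontal rails fitted between them.


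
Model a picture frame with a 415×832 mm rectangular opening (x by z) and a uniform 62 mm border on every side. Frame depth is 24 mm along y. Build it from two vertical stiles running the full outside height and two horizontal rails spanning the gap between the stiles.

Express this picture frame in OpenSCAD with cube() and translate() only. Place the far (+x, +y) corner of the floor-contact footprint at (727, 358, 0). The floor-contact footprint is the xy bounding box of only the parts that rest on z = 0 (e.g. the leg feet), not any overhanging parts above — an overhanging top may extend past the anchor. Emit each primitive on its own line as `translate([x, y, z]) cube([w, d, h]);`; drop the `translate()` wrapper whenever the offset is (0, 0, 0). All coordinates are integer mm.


translate([188, 334, 0]) cube([62, 24, 956]);
translate([665, 334, 0]) cube([62, 24, 956]);
translate([250, 334, 0]) cube([415, 24, 62]);
translate([250, 334, 894]) cube([415, 24, 62]);


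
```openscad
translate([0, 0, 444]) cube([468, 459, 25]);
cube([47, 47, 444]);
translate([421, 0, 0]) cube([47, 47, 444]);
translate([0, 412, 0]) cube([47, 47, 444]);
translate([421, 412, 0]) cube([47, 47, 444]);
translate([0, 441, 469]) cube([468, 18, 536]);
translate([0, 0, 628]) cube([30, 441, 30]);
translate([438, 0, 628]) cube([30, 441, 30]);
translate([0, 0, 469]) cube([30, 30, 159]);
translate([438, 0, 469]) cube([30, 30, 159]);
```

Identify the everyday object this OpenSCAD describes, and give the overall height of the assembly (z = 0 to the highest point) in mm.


A chair. The overall height is 1005 mm.

A slab on four corner posts with a tall panel at the back — a chair. The seat slab sits at z = 444 with thickness 25, and the 536 mm backrest starts at the seat top, so the overall height is 444 + 25 + 536 = 1005 mm.


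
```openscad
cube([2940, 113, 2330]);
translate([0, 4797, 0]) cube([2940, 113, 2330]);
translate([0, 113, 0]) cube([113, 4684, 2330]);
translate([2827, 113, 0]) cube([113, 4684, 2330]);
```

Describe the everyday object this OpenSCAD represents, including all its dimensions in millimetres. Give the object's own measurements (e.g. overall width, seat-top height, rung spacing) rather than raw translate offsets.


The wall frame of a small rectangular building: four walls, each 2330 mm tall and 113 mm thick, enclosing a footprint 2940 mm (x) by 4910 mm (y) outside-to-outside, with no floor or roof. The front and back walls (the −y and +y sides) span the full width; the two side walls fit between them.


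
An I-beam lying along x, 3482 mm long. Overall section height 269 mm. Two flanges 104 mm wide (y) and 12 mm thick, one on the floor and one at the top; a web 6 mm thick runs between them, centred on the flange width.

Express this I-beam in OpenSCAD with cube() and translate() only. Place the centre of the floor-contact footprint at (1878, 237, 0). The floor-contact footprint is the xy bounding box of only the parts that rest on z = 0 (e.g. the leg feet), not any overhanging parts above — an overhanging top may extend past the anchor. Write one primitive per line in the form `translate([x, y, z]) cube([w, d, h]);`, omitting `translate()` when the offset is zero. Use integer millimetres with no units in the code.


translate([137, 185, 0]) cube([3482, 104, 12]);
translate([137, 234, 12]) cube([3482, 6, 245]);
translate([137, 185, 257]) cube([3482, 104, 12]);


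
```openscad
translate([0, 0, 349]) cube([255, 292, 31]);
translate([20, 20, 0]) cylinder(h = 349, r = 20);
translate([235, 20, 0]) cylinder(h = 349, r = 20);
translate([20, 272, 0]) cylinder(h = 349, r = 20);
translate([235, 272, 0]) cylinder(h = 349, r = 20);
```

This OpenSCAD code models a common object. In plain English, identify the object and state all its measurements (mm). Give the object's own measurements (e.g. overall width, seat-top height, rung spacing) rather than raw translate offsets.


A four-legged stool. The seat is a 255×292×31 mm slab whose top surface is at z = 380 mm; four round legs, each 40 mm in diameter, run from the floor (z = 0) to the underside of the seat, each leg's axis is inset half a diameter from the nearest pair of seat edges (so the leg's bounding box is flush with the corner).


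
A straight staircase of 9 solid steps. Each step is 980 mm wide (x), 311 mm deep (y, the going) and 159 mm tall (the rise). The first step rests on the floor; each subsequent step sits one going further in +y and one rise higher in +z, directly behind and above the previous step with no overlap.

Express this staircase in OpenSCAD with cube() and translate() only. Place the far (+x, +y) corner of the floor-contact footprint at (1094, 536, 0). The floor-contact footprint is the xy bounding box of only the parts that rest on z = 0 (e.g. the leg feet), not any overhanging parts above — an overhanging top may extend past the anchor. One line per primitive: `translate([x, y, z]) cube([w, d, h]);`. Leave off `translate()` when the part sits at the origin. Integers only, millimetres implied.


translate([114, 225, 0]) cube([980, 311, 159]);
translate([114, 536, 159]) cube([980, 311, 159]);
translate([114, 847, 318]) cube([980, 311, 159]);
translate([114, 1158, 477]) cube([980, 311, 159]);
translate([114, 1469, 636]) cube([980, 311, 159]);
translate([114, 1780, 795]) cube([980, 311, 159]);
translate([114, 2091, 954]) cube([980, 311, 159]);
translate([114, 2402, 1113]) cube([980, 311, 159]);
translate([114, 2713, 1272]) cube([980, 311, 159]);


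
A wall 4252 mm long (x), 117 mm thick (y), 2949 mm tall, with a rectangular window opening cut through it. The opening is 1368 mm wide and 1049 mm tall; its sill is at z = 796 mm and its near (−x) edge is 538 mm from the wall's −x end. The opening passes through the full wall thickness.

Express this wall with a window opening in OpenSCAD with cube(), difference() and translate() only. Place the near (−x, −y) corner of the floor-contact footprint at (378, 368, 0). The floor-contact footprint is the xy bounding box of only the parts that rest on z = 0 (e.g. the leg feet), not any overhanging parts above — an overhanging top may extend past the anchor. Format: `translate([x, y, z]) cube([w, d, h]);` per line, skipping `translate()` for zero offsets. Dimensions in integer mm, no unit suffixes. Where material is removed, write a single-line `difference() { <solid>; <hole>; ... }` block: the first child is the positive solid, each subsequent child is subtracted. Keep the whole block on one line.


difference() { translate([378, 368, 0]) cube([4252, 117, 2949]); translate([916, 368, 796]) cube([1368, 117, 1049]); }


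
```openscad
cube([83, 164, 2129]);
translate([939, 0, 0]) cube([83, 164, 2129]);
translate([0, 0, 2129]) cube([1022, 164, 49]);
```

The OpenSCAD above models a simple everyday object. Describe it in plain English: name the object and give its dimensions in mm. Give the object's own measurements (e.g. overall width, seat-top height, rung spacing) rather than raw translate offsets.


A door frame. The clear opening is 856 mm wide and 2129 mm high. Two 83 mm wide jambs, 164 mm deep, stand either side of the opening from the floor to the top of the opening. A 49 mm thick head sits across the top of both jambs, spanning the full outside width of the frame.


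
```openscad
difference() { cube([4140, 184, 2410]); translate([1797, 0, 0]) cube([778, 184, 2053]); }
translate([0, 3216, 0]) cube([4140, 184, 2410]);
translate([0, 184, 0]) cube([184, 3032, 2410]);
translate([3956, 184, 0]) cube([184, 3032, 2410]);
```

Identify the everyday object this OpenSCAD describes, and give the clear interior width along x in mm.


A single room. The interior width is 3772 mm.

Four walls enclosing a rectangle with a door in the front wall — a room. Outside width 4140 minus two 184 mm walls gives 3772 mm.
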